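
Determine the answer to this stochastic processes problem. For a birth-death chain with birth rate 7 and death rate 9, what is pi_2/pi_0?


For birth-death process, pi_n/pi_0 = (lambda/mu)^n
= (7/9)^2
= 0.6049

0.6049


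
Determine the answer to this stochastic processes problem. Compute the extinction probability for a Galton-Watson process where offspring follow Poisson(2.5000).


Since mu = 2.5000 > 1, extinction prob q < 1.
Solve s = exp(mu*(s-1)) iteratively.
q = 0.1074

0.1074


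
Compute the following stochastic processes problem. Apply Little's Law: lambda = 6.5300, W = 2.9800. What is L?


Little's Law: L = lambda * W
= 6.5300 * 2.9800
= 19.4594

19.4594


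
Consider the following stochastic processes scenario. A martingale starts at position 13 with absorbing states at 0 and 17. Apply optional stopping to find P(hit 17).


By optional stopping theorem: E(M at tau) = M(0) = 13
P(hit 17)*17 + P(hit 0)*0 = 13
P(hit 17) = (13 - 0)/(17 - 0) = 13/17 = 0.7647

0.7647


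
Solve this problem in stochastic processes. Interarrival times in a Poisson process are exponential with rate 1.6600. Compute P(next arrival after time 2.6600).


P(X > t) = exp(-lambda * t)
= exp(-1.6600 * 2.6600)
= exp(-4.4156) = 0.0121

0.0121


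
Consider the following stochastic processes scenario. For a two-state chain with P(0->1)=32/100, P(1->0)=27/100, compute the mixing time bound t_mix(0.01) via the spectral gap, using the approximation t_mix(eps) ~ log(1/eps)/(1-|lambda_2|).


lambda_2 = |1 - p01 - p10| = |1 - 0.3200 - 0.2700| = 0.4100
t_mix ~ log(1/eps)/(1 - |lambda_2|)
= log(100)/(1 - 0.4100) = 4.6052/0.5900
= 7.8054

7.8054


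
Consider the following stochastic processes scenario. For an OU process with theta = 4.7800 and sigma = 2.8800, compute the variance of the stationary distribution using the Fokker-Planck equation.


Stationary variance = sigma^2 / (2*theta)
= 2.8800^2 / (2*4.7800)
= 8.2944 / 9.5600
= 0.8676

0.8676


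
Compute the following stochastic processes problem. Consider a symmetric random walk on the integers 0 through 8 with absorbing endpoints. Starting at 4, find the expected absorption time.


For symmetric RW on 0,...,N with absorbing barriers, E(i) = i*(N-i)
E(4) = 4 * 4 = 16

16


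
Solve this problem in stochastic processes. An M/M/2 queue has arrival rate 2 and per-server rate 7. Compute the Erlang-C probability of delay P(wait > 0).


a = lambda/mu = 0.2857
rho = a/c = 0.1429
Erlang-C formula applied:
C(c,a) = 0.0357

0.0357


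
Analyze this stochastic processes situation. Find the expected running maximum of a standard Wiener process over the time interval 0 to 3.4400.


E(max B(s)) = sqrt(2t/pi)
= sqrt(2*3.4400/pi)
= sqrt(2.1900)
= 1.4799

1.4799


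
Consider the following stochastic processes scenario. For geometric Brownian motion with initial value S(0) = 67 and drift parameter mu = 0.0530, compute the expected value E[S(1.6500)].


E[S(t)] = S(0) * exp(mu * t)
= 67 * exp(0.0530 * 1.6500)
= 67 * 1.0914
= 73.1230

73.1230


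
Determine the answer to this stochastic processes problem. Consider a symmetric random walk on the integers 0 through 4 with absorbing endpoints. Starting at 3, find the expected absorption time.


For symmetric RW on 0,...,N with absorbing barriers, E(i) = i*(N-i)
E(3) = 3 * 1 = 3

3


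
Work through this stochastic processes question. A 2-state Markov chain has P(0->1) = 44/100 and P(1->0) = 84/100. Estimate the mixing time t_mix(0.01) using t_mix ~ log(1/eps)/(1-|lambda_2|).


lambda_2 = |1 - p01 - p10| = |1 - 0.4400 - 0.8400| = 0.2800
t_mix ~ log(1/eps)/(1 - |lambda_2|)
= log(100)/(1 - 0.2800) = 4.6052/0.7200
= 6.3961

6.3961


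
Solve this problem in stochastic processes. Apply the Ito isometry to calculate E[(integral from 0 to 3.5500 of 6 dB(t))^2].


By Ito isometry: E[(int f dB)^2] = int f^2 dt
= 6^2 * 3.5500
= 36 * 3.5500 = 127.8000

127.8000


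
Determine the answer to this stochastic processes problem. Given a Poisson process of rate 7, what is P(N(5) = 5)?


P(N(t)=k) = (lambda*t)^k * exp(-lambda*t) / k!
lambda*t = 35
= 35^5 * exp(-35) / 5!
= 52521875 * 6.3051e-16 / 120
= 2.7596e-10

2.7596e-10


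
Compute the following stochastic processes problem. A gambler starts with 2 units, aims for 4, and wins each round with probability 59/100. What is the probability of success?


Gambler's ruin formula:
r = q/p = 0.4100/0.5900 = 0.6949
P(win) = (1 - r^i)/(1 - r^N)
= (1 - 0.6949^2)/(1 - 0.6949^4)
= 0.6744

0.6744


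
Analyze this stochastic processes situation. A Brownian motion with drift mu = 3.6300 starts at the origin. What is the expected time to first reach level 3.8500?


Expected first passage time = a/mu
= 3.8500/3.6300
= 1.0606

1.0606


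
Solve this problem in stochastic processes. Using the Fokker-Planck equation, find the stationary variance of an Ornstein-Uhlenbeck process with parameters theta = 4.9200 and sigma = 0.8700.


Stationary variance = sigma^2 / (2*theta)
= 0.8700^2 / (2*4.9200)
= 0.7569 / 9.8400
= 0.0769

0.0769


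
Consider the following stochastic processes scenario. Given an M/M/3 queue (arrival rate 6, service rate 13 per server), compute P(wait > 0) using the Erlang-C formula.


a = lambda/mu = 0.4615
rho = a/c = 0.1538
Erlang-C formula applied:
C(c,a) = 0.0122

0.0122


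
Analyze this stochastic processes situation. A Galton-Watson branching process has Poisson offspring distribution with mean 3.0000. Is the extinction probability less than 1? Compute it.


Since mu = 3.0000 > 1, extinction prob q < 1.
Solve s = exp(mu*(s-1)) iteratively.
q = 0.0595

0.0595


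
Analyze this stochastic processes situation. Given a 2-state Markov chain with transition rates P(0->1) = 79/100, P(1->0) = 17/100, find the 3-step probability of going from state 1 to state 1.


Computing P^3 by matrix multiplication.
P = [[0.2100, 0.7900], [0.1700, 0.8300]]
After raising P to the power 3:
P^3(1,1) = 0.8229

0.8229


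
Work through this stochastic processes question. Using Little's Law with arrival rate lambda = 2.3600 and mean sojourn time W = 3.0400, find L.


Little's Law: L = lambda * W
= 2.3600 * 3.0400
= 7.1744

7.1744


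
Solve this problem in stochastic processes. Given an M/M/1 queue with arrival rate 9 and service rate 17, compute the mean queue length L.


rho = 9/17 = 0.5294
L = rho/(1-rho)
= 0.5294/0.4706
= 1.1250

1.1250


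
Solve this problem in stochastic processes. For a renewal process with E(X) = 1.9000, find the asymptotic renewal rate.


Long-run renewal rate = 1/E(X)
= 1/1.9000
= 0.5263

0.5263


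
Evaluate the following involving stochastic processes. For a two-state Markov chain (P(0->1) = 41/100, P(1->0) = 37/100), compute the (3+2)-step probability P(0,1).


P^5 = P^3 * P^2
Computing via matrix multiplication of the transition matrix.
Entry (0,1) of P^5 = 0.5254

0.5254


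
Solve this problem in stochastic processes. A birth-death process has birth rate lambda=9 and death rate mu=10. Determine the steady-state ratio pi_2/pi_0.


For birth-death process, pi_n/pi_0 = (lambda/mu)^n
= (9/10)^2
= 0.8100

0.8100


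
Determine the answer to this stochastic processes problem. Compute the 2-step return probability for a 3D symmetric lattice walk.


P(return in 2 steps) = P(reverse first step) = 1/(2d)
= 1/6
= 0.1667

0.1667


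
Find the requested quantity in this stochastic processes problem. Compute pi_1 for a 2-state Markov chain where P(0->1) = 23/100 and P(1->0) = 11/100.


Stationary distribution: pi_0 = p10/(p01+p10), pi_1 = p01/(p01+p10)
p01 = 0.2300, p10 = 0.1100
pi_1 = 0.6765

0.6765


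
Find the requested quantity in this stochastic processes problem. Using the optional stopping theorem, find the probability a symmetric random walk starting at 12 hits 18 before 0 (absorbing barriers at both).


By optional stopping theorem: E(M at tau) = M(0) = 12
P(hit 18)*18 + P(hit 0)*0 = 12
P(hit 18) = (12 - 0)/(18 - 0) = 2/3 = 0.6667

0.6667


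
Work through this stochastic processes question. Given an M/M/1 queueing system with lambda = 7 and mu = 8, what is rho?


rho = lambda/mu
= 7/8
= 0.8750

0.8750


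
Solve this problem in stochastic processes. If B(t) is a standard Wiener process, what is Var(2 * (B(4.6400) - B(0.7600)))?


Var(alpha*(B(t)-B(s))) = alpha^2 * (t-s)
= 2^2 * (4.6400 - 0.7600)
= 4 * 3.8800
= 15.5200

15.5200


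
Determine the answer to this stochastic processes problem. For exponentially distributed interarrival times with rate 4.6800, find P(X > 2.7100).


P(X > t) = exp(-lambda * t)
= exp(-4.6800 * 2.7100)
= exp(-12.6828) = 3.1041e-06

3.1041e-06


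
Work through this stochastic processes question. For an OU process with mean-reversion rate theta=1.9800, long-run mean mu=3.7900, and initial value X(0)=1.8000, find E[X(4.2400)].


E[X(t)] = mu + (X(0) - mu)*exp(-theta*t)
= 3.7900 + (1.8000 - 3.7900)*exp(-1.9800*4.2400)
= 3.7900 + -1.9900 * 2.2595e-04
= 3.7896

3.7896


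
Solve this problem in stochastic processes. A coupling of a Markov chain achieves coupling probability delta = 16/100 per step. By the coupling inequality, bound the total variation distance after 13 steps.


TV distance bound <= (1-delta)^n
= (1 - 0.1600)^13
= 0.8400^13
= 0.1037

0.1037


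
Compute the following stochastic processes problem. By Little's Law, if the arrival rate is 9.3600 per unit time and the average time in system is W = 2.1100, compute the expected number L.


Little's Law: L = lambda * W
= 9.3600 * 2.1100
= 19.7496

19.7496


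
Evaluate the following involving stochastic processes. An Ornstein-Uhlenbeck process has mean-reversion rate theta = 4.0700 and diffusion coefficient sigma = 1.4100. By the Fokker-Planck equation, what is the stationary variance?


Stationary variance = sigma^2 / (2*theta)
= 1.4100^2 / (2*4.0700)
= 1.9881 / 8.1400
= 0.2442

0.2442


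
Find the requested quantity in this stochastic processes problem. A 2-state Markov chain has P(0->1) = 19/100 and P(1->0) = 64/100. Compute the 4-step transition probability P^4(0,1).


Computing P^4 by matrix multiplication.
P = [[0.8100, 0.1900], [0.6400, 0.3600]]
After raising P to the power 4:
P^4(0,1) = 0.2287

0.2287


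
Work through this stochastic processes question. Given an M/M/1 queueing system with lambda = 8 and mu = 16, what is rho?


rho = lambda/mu
= 8/16
= 0.5000

0.5000


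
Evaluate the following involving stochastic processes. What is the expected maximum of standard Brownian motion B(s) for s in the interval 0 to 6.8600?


E(max B(s)) = sqrt(2t/pi)
= sqrt(2*6.8600/pi)
= sqrt(4.3672)
= 2.0898

2.0898


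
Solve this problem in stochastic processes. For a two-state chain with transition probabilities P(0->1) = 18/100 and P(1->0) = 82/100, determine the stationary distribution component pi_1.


Stationary distribution: pi_0 = p10/(p01+p10), pi_1 = p01/(p01+p10)
p01 = 0.1800, p10 = 0.8200
pi_1 = 0.1800

0.1800


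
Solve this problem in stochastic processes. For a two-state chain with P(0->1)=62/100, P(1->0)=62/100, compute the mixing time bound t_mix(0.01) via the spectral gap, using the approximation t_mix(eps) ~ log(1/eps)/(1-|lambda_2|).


lambda_2 = |1 - p01 - p10| = |1 - 0.6200 - 0.6200| = 0.2400
t_mix ~ log(1/eps)/(1 - |lambda_2|)
= log(100)/(1 - 0.2400) = 4.6052/0.7600
= 6.0594

6.0594


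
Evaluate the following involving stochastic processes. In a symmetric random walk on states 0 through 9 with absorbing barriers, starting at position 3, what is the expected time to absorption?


For symmetric RW on 0,...,N with absorbing barriers, E(i) = i*(N-i)
E(3) = 3 * 6 = 18

18


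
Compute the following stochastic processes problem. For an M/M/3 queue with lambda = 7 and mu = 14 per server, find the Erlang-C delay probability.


a = lambda/mu = 0.5000
rho = a/c = 0.1667
Erlang-C formula applied:
C(c,a) = 0.0152

0.0152


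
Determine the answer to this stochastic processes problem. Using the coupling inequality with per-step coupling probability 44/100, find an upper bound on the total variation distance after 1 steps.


TV distance bound <= (1-delta)^n
= (1 - 0.4400)^1
= 0.5600^1
= 0.5600

0.5600


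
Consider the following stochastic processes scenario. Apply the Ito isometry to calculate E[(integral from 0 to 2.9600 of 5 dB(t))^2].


By Ito isometry: E[(int f dB)^2] = int f^2 dt
= 5^2 * 2.9600
= 25 * 2.9600 = 74.0000

74.0000


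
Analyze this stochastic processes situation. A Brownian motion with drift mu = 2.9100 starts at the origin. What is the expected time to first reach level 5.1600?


Expected first passage time = a/mu
= 5.1600/2.9100
= 1.7732

1.7732


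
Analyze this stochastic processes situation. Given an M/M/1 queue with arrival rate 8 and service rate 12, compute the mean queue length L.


rho = 8/12 = 0.6667
L = rho/(1-rho)
= 0.6667/0.3333
= 2.0000

2.0000


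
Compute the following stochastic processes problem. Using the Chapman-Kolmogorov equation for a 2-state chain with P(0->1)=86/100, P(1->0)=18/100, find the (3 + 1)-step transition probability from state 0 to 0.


P^4 = P^3 * P^1
Computing via matrix multiplication of the transition matrix.
Entry (0,0) of P^4 = 0.1731

0.1731


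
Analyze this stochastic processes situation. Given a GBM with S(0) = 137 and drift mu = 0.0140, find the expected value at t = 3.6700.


E[S(t)] = S(0) * exp(mu * t)
= 137 * exp(0.0140 * 3.6700)
= 137 * 1.0527
= 144.2230

144.2230


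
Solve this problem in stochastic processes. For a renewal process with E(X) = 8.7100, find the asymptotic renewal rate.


Long-run renewal rate = 1/E(X)
= 1/8.7100
= 0.1148

0.1148


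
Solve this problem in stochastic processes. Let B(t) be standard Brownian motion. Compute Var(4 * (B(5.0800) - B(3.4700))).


Var(alpha*(B(t)-B(s))) = alpha^2 * (t-s)
= 4^2 * (5.0800 - 3.4700)
= 16 * 1.6100
= 25.7600

25.7600


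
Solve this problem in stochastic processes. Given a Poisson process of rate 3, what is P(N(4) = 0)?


P(N(t)=k) = (lambda*t)^k * exp(-lambda*t) / k!
lambda*t = 12
= 12^0 * exp(-12) / 0!
= 1 * 6.1442e-06 / 1
= 6.1442e-06

6.1442e-06


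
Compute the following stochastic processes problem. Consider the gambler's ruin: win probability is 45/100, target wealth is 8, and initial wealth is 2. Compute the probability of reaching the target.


Gambler's ruin formula:
r = q/p = 0.5500/0.4500 = 1.2222
P(win) = (1 - r^i)/(1 - r^N)
= (1 - 1.2222^2)/(1 - 1.2222^8)
= 0.1241

0.1241


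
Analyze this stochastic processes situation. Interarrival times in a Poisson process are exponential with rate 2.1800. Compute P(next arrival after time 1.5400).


P(X > t) = exp(-lambda * t)
= exp(-2.1800 * 1.5400)
= exp(-3.3572) = 0.0348

0.0348


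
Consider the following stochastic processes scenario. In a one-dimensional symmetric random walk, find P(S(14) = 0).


P(S(14) = 0) = C(14,7) / 4^7
= 3432 / 16384
= 0.2095

0.2095


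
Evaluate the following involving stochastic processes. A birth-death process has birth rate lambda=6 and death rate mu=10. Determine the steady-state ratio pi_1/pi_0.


For birth-death process, pi_n/pi_0 = (lambda/mu)^n
= (6/10)^1
= 0.6000

0.6000


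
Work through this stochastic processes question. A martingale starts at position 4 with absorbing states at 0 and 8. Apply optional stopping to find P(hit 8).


By optional stopping theorem: E(M at tau) = M(0) = 4
P(hit 8)*8 + P(hit 0)*0 = 4
P(hit 8) = (4 - 0)/(8 - 0) = 1/2 = 0.5000

0.5000


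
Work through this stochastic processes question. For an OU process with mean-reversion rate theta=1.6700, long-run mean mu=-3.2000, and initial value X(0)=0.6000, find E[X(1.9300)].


E[X(t)] = mu + (X(0) - mu)*exp(-theta*t)
= -3.2000 + (0.6000 - -3.2000)*exp(-1.6700*1.9300)
= -3.2000 + 3.8000 * 0.0398
= -3.0486

-3.0486


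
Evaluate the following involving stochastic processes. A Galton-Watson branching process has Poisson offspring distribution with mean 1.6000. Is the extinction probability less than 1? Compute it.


Since mu = 1.6000 > 1, extinction prob q < 1.
Solve s = exp(mu*(s-1)) iteratively.
q = 0.3580

0.3580


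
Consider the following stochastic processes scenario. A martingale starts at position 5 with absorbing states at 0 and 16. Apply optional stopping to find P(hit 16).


By optional stopping theorem: E(M at tau) = M(0) = 5
P(hit 16)*16 + P(hit 0)*0 = 5
P(hit 16) = (5 - 0)/(16 - 0) = 5/16 = 0.3125

0.3125


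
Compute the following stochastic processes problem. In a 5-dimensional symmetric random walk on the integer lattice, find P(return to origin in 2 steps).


P(return in 2 steps) = P(reverse first step) = 1/(2d)
= 1/10
= 0.1000

0.1000


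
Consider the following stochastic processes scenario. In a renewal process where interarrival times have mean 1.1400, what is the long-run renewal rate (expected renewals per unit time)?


Long-run renewal rate = 1/E(X)
= 1/1.1400
= 0.8772

0.8772


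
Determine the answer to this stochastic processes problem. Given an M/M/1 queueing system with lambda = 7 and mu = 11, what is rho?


rho = lambda/mu
= 7/11
= 0.6364

0.6364


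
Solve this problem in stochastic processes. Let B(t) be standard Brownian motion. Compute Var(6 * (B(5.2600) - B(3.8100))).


Var(alpha*(B(t)-B(s))) = alpha^2 * (t-s)
= 6^2 * (5.2600 - 3.8100)
= 36 * 1.4500
= 52.2000

52.2000


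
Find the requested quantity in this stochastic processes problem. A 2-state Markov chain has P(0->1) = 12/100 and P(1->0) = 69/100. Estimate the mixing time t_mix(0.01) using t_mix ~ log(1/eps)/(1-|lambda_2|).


lambda_2 = |1 - p01 - p10| = |1 - 0.1200 - 0.6900| = 0.1900
t_mix ~ log(1/eps)/(1 - |lambda_2|)
= log(100)/(1 - 0.1900) = 4.6052/0.8100
= 5.6854

5.6854


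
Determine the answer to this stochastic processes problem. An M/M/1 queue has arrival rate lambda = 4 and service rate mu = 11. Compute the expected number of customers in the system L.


rho = 4/11 = 0.3636
L = rho/(1-rho)
= 0.3636/0.6364
= 0.5714

0.5714


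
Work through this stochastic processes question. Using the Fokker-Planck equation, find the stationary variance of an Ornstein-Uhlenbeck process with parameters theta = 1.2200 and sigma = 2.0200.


Stationary variance = sigma^2 / (2*theta)
= 2.0200^2 / (2*1.2200)
= 4.0804 / 2.4400
= 1.6723

1.6723


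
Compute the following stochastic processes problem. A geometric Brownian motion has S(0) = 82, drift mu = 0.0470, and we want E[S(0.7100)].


E[S(t)] = S(0) * exp(mu * t)
= 82 * exp(0.0470 * 0.7100)
= 82 * 1.0339
= 84.7825

84.7825


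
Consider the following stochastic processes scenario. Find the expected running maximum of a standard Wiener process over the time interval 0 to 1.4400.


E(max B(s)) = sqrt(2t/pi)
= sqrt(2*1.4400/pi)
= sqrt(0.9167)
= 0.9575

0.9575


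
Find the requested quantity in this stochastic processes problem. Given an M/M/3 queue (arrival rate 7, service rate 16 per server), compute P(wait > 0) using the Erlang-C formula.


a = lambda/mu = 0.4375
rho = a/c = 0.1458
Erlang-C formula applied:
C(c,a) = 0.0105

0.0105


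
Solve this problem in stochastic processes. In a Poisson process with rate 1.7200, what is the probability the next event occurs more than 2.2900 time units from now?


P(X > t) = exp(-lambda * t)
= exp(-1.7200 * 2.2900)
= exp(-3.9388) = 0.0195

0.0195


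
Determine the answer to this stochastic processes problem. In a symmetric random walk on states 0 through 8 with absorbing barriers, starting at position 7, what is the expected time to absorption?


For symmetric RW on 0,...,N with absorbing barriers, E(i) = i*(N-i)
E(7) = 7 * 1 = 7

7


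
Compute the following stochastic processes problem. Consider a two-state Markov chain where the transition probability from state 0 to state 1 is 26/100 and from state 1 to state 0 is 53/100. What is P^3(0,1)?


Computing P^3 by matrix multiplication.
P = [[0.7400, 0.2600], [0.5300, 0.4700]]
After raising P to the power 3:
P^3(0,1) = 0.3261

0.3261


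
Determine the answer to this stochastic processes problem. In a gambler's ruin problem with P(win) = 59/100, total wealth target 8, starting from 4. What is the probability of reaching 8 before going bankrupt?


Gambler's ruin formula:
r = q/p = 0.4100/0.5900 = 0.6949
P(win) = (1 - r^i)/(1 - r^N)
= (1 - 0.6949^4)/(1 - 0.6949^8)
= 0.8109

0.8109


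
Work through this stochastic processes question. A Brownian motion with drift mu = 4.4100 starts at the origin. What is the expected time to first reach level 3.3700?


Expected first passage time = a/mu
= 3.3700/4.4100
= 0.7642

0.7642


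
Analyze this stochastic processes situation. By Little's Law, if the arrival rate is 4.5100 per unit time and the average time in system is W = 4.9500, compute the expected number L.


Little's Law: L = lambda * W
= 4.5100 * 4.9500
= 22.3245

22.3245


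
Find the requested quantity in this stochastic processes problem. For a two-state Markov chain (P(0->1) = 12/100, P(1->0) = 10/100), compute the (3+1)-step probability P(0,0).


P^4 = P^3 * P^1
Computing via matrix multiplication of the transition matrix.
Entry (0,0) of P^4 = 0.6564

0.6564


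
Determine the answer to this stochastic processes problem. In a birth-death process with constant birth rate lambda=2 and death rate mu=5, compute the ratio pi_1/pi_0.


For birth-death process, pi_n/pi_0 = (lambda/mu)^n
= (2/5)^1
= 0.4000

0.4000


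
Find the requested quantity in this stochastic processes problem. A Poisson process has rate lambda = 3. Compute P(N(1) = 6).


P(N(t)=k) = (lambda*t)^k * exp(-lambda*t) / k!
lambda*t = 3
= 3^6 * exp(-3) / 6!
= 729 * 0.0498 / 720
= 0.0504

0.0504


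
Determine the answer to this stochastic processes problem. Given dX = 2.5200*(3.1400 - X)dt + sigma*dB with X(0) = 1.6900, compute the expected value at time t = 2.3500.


E[X(t)] = mu + (X(0) - mu)*exp(-theta*t)
= 3.1400 + (1.6900 - 3.1400)*exp(-2.5200*2.3500)
= 3.1400 + -1.4500 * 0.0027
= 3.1361

3.1361


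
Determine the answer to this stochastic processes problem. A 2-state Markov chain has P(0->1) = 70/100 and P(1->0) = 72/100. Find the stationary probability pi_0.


Stationary distribution: pi_0 = p10/(p01+p10), pi_1 = p01/(p01+p10)
p01 = 0.7000, p10 = 0.7200
pi_0 = 0.5070

0.5070


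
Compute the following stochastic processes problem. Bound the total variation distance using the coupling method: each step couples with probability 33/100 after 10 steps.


TV distance bound <= (1-delta)^n
= (1 - 0.3300)^10
= 0.6700^10
= 0.0182

0.0182


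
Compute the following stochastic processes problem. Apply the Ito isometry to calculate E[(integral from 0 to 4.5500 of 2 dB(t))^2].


By Ito isometry: E[(int f dB)^2] = int f^2 dt
= 2^2 * 4.5500
= 4 * 4.5500 = 18.2000

18.2000


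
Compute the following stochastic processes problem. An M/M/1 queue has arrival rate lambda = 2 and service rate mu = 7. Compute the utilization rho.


rho = lambda/mu
= 2/7
= 0.2857

0.2857


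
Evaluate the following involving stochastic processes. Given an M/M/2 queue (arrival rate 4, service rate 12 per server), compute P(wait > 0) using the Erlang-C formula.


a = lambda/mu = 0.3333
rho = a/c = 0.1667
Erlang-C formula applied:
C(c,a) = 0.0476

0.0476


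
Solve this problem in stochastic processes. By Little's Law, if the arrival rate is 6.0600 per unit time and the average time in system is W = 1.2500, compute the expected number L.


Little's Law: L = lambda * W
= 6.0600 * 1.2500
= 7.5750

7.5750


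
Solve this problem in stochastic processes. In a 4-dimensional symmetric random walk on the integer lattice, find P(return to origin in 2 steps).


P(return in 2 steps) = P(reverse first step) = 1/(2d)
= 1/8
= 0.1250

0.1250


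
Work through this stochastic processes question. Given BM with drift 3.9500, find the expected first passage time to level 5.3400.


Expected first passage time = a/mu
= 5.3400/3.9500
= 1.3519

1.3519


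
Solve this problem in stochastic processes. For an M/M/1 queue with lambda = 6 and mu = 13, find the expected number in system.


rho = 6/13 = 0.4615
L = rho/(1-rho)
= 0.4615/0.5385
= 0.8571

0.8571


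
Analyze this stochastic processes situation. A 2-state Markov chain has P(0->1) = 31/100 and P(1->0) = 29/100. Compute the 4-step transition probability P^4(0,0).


Computing P^4 by matrix multiplication.
P = [[0.6900, 0.3100], [0.2900, 0.7100]]
After raising P to the power 4:
P^4(0,0) = 0.4966

0.4966


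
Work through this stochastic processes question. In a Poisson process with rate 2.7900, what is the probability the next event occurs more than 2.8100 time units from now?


P(X > t) = exp(-lambda * t)
= exp(-2.7900 * 2.8100)
= exp(-7.8399) = 3.9371e-04

3.9371e-04


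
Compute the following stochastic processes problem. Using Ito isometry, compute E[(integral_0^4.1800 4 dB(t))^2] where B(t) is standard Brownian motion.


By Ito isometry: E[(int f dB)^2] = int f^2 dt
= 4^2 * 4.1800
= 16 * 4.1800 = 66.8800

66.8800


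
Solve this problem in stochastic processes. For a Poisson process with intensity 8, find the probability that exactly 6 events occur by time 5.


P(N(t)=k) = (lambda*t)^k * exp(-lambda*t) / k!
lambda*t = 40
= 40^6 * exp(-40) / 6!
= 4096000000 * 4.2484e-18 / 720
= 2.4168e-11

2.4168e-11


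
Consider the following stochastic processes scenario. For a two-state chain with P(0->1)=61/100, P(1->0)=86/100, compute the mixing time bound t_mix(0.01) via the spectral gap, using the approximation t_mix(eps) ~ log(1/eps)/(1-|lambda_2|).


lambda_2 = |1 - p01 - p10| = |1 - 0.6100 - 0.8600| = 0.4700
t_mix ~ log(1/eps)/(1 - |lambda_2|)
= log(100)/(1 - 0.4700) = 4.6052/0.5300
= 8.6890

8.6890


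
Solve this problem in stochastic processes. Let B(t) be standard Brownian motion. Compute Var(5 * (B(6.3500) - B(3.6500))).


Var(alpha*(B(t)-B(s))) = alpha^2 * (t-s)
= 5^2 * (6.3500 - 3.6500)
= 25 * 2.7000
= 67.5000

67.5000


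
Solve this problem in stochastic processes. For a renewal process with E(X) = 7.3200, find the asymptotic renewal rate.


Long-run renewal rate = 1/E(X)
= 1/7.3200
= 0.1366

0.1366


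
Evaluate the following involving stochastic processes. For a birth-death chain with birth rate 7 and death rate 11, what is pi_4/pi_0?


For birth-death process, pi_n/pi_0 = (lambda/mu)^n
= (7/11)^4
= 0.1640

0.1640


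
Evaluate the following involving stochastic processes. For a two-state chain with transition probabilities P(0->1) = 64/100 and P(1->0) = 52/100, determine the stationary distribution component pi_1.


Stationary distribution: pi_0 = p10/(p01+p10), pi_1 = p01/(p01+p10)
p01 = 0.6400, p10 = 0.5200
pi_1 = 0.5517

0.5517


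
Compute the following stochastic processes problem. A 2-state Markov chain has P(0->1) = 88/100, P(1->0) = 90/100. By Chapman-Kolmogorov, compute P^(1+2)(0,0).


P^3 = P^1 * P^2
Computing via matrix multiplication of the transition matrix.
Entry (0,0) of P^3 = 0.2710

0.2710


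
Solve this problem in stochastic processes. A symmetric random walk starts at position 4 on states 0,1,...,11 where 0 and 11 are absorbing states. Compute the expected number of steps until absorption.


For symmetric RW on 0,...,N with absorbing barriers, E(i) = i*(N-i)
E(4) = 4 * 7 = 28

28


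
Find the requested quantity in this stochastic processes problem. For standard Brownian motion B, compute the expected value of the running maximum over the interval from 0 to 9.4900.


E(max B(s)) = sqrt(2t/pi)
= sqrt(2*9.4900/pi)
= sqrt(6.0415)
= 2.4580

2.4580


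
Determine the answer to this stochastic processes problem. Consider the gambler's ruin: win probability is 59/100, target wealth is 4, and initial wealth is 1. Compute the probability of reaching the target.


Gambler's ruin formula:
r = q/p = 0.4100/0.5900 = 0.6949
P(win) = (1 - r^i)/(1 - r^N)
= (1 - 0.6949^1)/(1 - 0.6949^4)
= 0.3979

0.3979


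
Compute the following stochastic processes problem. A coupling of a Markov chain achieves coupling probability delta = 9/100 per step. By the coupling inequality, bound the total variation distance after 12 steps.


TV distance bound <= (1-delta)^n
= (1 - 0.0900)^12
= 0.9100^12
= 0.3225

0.3225


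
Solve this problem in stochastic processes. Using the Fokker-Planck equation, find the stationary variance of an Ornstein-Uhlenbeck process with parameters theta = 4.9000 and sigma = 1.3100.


Stationary variance = sigma^2 / (2*theta)
= 1.3100^2 / (2*4.9000)
= 1.7161 / 9.8000
= 0.1751

0.1751


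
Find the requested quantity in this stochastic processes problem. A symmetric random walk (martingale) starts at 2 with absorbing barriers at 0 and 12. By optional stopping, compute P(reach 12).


By optional stopping theorem: E(M at tau) = M(0) = 2
P(hit 12)*12 + P(hit 0)*0 = 2
P(hit 12) = (2 - 0)/(12 - 0) = 1/6 = 0.1667

0.1667


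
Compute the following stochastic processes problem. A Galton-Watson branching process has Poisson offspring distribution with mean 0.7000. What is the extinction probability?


Since mu = 0.7000 <= 1, extinction probability = 1.

1.0000


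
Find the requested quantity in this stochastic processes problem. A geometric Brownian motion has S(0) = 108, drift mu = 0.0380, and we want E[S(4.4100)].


E[S(t)] = S(0) * exp(mu * t)
= 108 * exp(0.0380 * 4.4100)
= 108 * 1.1824
= 127.7035

127.7035


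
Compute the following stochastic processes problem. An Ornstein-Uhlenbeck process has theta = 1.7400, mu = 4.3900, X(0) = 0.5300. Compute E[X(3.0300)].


E[X(t)] = mu + (X(0) - mu)*exp(-theta*t)
= 4.3900 + (0.5300 - 4.3900)*exp(-1.7400*3.0300)
= 4.3900 + -3.8600 * 0.0051
= 4.3702

4.3702


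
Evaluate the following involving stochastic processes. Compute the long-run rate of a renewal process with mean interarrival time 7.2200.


Long-run renewal rate = 1/E(X)
= 1/7.2200
= 0.1385

0.1385


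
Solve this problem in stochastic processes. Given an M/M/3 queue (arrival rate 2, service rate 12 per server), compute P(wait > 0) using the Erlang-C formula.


a = lambda/mu = 0.1667
rho = a/c = 0.0556
Erlang-C formula applied:
C(c,a) = 6.9156e-04

6.9156e-04


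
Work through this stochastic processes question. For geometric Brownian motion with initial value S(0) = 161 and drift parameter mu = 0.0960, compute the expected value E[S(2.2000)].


E[S(t)] = S(0) * exp(mu * t)
= 161 * exp(0.0960 * 2.2000)
= 161 * 1.2352
= 198.8607

198.8607


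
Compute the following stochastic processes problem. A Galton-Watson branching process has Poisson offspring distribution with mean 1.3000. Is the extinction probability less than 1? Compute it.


Since mu = 1.3000 > 1, extinction prob q < 1.
Solve s = exp(mu*(s-1)) iteratively.
q = 0.5770

0.5770


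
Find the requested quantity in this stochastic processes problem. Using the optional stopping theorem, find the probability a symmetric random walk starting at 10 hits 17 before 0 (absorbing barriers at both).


By optional stopping theorem: E(M at tau) = M(0) = 10
P(hit 17)*17 + P(hit 0)*0 = 10
P(hit 17) = (10 - 0)/(17 - 0) = 10/17 = 0.5882

0.5882


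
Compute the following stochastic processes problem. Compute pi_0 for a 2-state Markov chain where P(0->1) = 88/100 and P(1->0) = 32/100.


Stationary distribution: pi_0 = p10/(p01+p10), pi_1 = p01/(p01+p10)
p01 = 0.8800, p10 = 0.3200
pi_0 = 0.2667

0.2667


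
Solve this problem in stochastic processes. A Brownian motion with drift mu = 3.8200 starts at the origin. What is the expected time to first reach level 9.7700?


Expected first passage time = a/mu
= 9.7700/3.8200
= 2.5576

2.5576


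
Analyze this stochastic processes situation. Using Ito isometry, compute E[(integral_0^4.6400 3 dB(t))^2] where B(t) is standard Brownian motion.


By Ito isometry: E[(int f dB)^2] = int f^2 dt
= 3^2 * 4.6400
= 9 * 4.6400 = 41.7600

41.7600


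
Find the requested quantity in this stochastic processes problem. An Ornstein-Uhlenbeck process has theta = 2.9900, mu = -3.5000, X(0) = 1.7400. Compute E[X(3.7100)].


E[X(t)] = mu + (X(0) - mu)*exp(-theta*t)
= -3.5000 + (1.7400 - -3.5000)*exp(-2.9900*3.7100)
= -3.5000 + 5.2400 * 1.5220e-05
= -3.4999

-3.4999


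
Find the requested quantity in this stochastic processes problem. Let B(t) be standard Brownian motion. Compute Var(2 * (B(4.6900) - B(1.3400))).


Var(alpha*(B(t)-B(s))) = alpha^2 * (t-s)
= 2^2 * (4.6900 - 1.3400)
= 4 * 3.3500
= 13.4000

13.4000


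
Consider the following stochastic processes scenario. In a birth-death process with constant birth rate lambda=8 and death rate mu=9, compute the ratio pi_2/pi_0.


For birth-death process, pi_n/pi_0 = (lambda/mu)^n
= (8/9)^2
= 0.7901

0.7901


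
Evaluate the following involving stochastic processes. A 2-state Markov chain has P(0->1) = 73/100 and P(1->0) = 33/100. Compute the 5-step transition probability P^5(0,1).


Computing P^5 by matrix multiplication.
P = [[0.2700, 0.7300], [0.3300, 0.6700]]
After raising P to the power 5:
P^5(0,1) = 0.6887

0.6887


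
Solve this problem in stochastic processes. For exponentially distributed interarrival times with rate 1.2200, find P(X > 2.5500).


P(X > t) = exp(-lambda * t)
= exp(-1.2200 * 2.5500)
= exp(-3.1110) = 0.0446

0.0446


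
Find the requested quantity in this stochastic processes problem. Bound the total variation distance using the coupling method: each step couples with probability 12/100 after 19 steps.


TV distance bound <= (1-delta)^n
= (1 - 0.1200)^19
= 0.8800^19
= 0.0881

0.0881


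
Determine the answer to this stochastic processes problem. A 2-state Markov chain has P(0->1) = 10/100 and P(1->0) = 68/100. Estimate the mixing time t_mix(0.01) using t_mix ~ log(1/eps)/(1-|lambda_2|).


lambda_2 = |1 - p01 - p10| = |1 - 0.1000 - 0.6800| = 0.2200
t_mix ~ log(1/eps)/(1 - |lambda_2|)
= log(100)/(1 - 0.2200) = 4.6052/0.7800
= 5.9041

5.9041


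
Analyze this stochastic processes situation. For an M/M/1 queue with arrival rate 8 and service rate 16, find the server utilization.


rho = lambda/mu
= 8/16
= 0.5000

0.5000


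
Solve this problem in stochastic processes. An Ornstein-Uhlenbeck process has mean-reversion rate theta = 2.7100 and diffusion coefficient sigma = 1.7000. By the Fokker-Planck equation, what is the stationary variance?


Stationary variance = sigma^2 / (2*theta)
= 1.7000^2 / (2*2.7100)
= 2.8900 / 5.4200
= 0.5332

0.5332


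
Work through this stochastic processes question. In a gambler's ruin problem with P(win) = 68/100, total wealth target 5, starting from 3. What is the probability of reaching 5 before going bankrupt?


Gambler's ruin formula:
r = q/p = 0.3200/0.6800 = 0.4706
P(win) = (1 - r^i)/(1 - r^N)
= (1 - 0.4706^3)/(1 - 0.4706^5)
= 0.9169

0.9169


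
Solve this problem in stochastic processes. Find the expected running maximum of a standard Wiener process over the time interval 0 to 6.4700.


E(max B(s)) = sqrt(2t/pi)
= sqrt(2*6.4700/pi)
= sqrt(4.1189)
= 2.0295

2.0295


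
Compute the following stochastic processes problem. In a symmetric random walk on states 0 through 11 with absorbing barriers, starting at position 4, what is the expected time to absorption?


For symmetric RW on 0,...,N with absorbing barriers, E(i) = i*(N-i)
E(4) = 4 * 7 = 28

28


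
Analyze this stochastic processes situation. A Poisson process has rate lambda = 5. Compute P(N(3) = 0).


P(N(t)=k) = (lambda*t)^k * exp(-lambda*t) / k!
lambda*t = 15
= 15^0 * exp(-15) / 0!
= 1 * 3.0590e-07 / 1
= 3.0590e-07

3.0590e-07


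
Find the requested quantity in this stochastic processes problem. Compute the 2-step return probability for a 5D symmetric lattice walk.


P(return in 2 steps) = P(reverse first step) = 1/(2d)
= 1/10
= 0.1000

0.1000


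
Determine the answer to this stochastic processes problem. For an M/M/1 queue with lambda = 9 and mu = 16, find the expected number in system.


rho = 9/16 = 0.5625
L = rho/(1-rho)
= 0.5625/0.4375
= 1.2857

1.2857


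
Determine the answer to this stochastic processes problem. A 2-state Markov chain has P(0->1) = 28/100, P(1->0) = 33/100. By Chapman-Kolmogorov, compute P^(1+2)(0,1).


P^3 = P^1 * P^2
Computing via matrix multiplication of the transition matrix.
Entry (0,1) of P^3 = 0.4318

0.4318


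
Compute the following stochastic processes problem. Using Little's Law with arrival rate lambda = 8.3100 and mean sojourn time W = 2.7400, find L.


Little's Law: L = lambda * W
= 8.3100 * 2.7400
= 22.7694

22.7694


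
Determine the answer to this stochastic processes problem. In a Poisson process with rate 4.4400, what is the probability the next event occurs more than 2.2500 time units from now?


P(X > t) = exp(-lambda * t)
= exp(-4.4400 * 2.2500)
= exp(-9.9900) = 4.5856e-05

4.5856e-05


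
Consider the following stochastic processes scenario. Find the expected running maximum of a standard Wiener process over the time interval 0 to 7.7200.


E(max B(s)) = sqrt(2t/pi)
= sqrt(2*7.7200/pi)
= sqrt(4.9147)
= 2.2169

2.2169


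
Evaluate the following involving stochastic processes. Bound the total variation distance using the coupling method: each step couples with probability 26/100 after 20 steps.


TV distance bound <= (1-delta)^n
= (1 - 0.2600)^20
= 0.7400^20
= 0.0024

0.0024


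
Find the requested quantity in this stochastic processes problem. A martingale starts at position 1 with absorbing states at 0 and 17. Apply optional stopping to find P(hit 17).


By optional stopping theorem: E(M at tau) = M(0) = 1
P(hit 17)*17 + P(hit 0)*0 = 1
P(hit 17) = (1 - 0)/(17 - 0) = 1/17 = 0.0588

0.0588


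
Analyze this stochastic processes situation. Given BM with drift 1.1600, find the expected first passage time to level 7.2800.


Expected first passage time = a/mu
= 7.2800/1.1600
= 6.2759

6.2759


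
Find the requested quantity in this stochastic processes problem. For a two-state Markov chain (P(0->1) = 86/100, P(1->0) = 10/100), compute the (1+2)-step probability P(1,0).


P^3 = P^1 * P^2
Computing via matrix multiplication of the transition matrix.
Entry (1,0) of P^3 = 0.1042

0.1042


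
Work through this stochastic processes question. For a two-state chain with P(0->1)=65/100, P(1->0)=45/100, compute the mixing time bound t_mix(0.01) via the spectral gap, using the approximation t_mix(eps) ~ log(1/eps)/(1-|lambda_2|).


lambda_2 = |1 - p01 - p10| = |1 - 0.6500 - 0.4500| = 0.1000
t_mix ~ log(1/eps)/(1 - |lambda_2|)
= log(100)/(1 - 0.1000) = 4.6052/0.9000
= 5.1169

5.1169


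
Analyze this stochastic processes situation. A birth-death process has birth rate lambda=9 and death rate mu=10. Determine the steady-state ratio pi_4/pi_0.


For birth-death process, pi_n/pi_0 = (lambda/mu)^n
= (9/10)^4
= 0.6561

0.6561


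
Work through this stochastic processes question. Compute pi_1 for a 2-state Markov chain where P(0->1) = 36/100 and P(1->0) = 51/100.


Stationary distribution: pi_0 = p10/(p01+p10), pi_1 = p01/(p01+p10)
p01 = 0.3600, p10 = 0.5100
pi_1 = 0.4138

0.4138


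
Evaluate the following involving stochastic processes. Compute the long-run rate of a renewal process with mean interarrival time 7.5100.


Long-run renewal rate = 1/E(X)
= 1/7.5100
= 0.1332

0.1332


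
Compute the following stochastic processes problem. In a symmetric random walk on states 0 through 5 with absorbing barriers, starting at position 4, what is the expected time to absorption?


For symmetric RW on 0,...,N with absorbing barriers, E(i) = i*(N-i)
E(4) = 4 * 1 = 4

4


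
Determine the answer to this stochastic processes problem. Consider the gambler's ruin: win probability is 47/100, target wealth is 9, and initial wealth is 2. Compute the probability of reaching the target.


Gambler's ruin formula:
r = q/p = 0.5300/0.4700 = 1.1277
P(win) = (1 - r^i)/(1 - r^N)
= (1 - 1.1277^2)/(1 - 1.1277^9)
= 0.1394

0.1394
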